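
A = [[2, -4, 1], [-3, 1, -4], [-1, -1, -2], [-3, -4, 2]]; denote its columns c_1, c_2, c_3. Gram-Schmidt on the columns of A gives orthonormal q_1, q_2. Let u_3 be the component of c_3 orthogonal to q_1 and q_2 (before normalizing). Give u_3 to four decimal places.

u_3 = (-1.7044, -2.1414, -1.9666, 1.6607)

q_1 = c_1/‖c_1‖ = (2, -3, -1, -3)/4.7958 = (0.4170, -0.6255, -0.2085, -0.6255).
r_{12} = q_1·c_2 = 0.4170.
u_2 = c_2 − 0.4170·q_1 = (-4.1739, 1.2609, -0.9130, -3.7391).
‖u_2‖ = 5.8160, so q_2 = (-0.7177, 0.2168, -0.1570, -0.6429).
r_{13} = q_1·c_3 = 2.0851; r_{23} = q_2·c_3 = -2.5567.
u_3 = c_3 − 2.0851·q_1 + 2.5567·q_2 = (-1.7044, -2.1414, -1.9666, 1.6607).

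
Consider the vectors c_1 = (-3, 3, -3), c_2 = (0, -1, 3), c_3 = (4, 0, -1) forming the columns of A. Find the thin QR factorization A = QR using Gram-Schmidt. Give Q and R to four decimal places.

Q = [[-0.5774, -0.6172, 0.5345], [0.5774, 0.1543, 0.8018], [-0.5774, 0.7715, 0.2673]], R = [[5.1962, -2.3094, -1.7321], [0.0000, 2.1602, -3.2404], [0.0000, 0.0000, 1.8708]]

q_1 = c_1/‖c_1‖ = (-3, 3, -3)/5.1962 = (-0.5774, 0.5774, -0.5774).
r_{12} = q_1·c_2 = -2.3094.
u_2 = c_2 + 2.3094·q_1 = (-1.3333, 0.3333, 1.6667).
‖u_2‖ = 2.1602, so q_2 = (-0.6172, 0.1543, 0.7715).
r_{13} = q_1·c_3 = -1.7321; r_{23} = q_2·c_3 = -3.2404.
u_3 = c_3 + 1.7321·q_1 + 3.2404·q_2 = (1.0000, 1.5000, 0.5000).
‖u_3‖ = 1.8708, so q_3 = (0.5345, 0.8018, 0.2673).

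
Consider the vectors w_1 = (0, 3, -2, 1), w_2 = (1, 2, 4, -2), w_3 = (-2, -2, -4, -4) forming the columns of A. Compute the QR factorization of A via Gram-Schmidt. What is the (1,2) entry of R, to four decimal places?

w_1 = (0, 3, -2, 1); ‖w_1‖ = 3.7417, so e_1 = (0.0000, 0.8018, -0.5345, 0.2673).
r_{12} = e_1·w_2 = -1.0690.

r_{12} = -1.0690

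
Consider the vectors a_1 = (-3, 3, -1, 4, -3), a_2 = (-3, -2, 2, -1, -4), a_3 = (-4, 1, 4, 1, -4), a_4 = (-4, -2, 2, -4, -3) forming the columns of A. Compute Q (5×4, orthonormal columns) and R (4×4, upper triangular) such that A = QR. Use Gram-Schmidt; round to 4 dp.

a_1 = (-3, 3, -1, 4, -3); ‖a_1‖ = 6.6332, so q_1 = (-0.4523, 0.4523, -0.1508, 0.6030, -0.4523).
q_1·a_2 = (-0.4523)·(-3) + 0.4523·(-2) + (-0.1508)·2 + 0.6030·(-1) + (-0.4523)·(-4) = 1.3568.
u_2 = a_2 − 1.3568·q_1 = (-2.3864, -2.6136, 2.2045, -1.8182, -3.3864).
‖u_2‖ = 5.6709, so q_2 = (-0.4208, -0.4609, 0.3887, -0.3206, -0.5971).
q_1·a_3 = (-0.4523)·(-4) + 0.4523·1 + (-0.1508)·4 + 0.6030·1 + (-0.4523)·(-4) = 4.0704; q_2·a_3 = (-0.4208)·(-4) + (-0.4609)·1 + 0.3887·4 + (-0.3206)·1 + (-0.5971)·(-4) = 4.8453.
u_3 = a_3 − 4.0704·q_1 − 4.8453·q_2 = (-0.1201, 1.3922, 2.7300, 0.0989, 0.7343).
‖u_3‖ = 3.1551, so q_3 = (-0.0381, 0.4413, 0.8653, 0.0314, 0.2327).
q_1·a_4 = (-0.4523)·(-4) + 0.4523·(-2) + (-0.1508)·2 + 0.6030·(-4) + (-0.4523)·(-3) = -0.4523; q_2·a_4 = (-0.4208)·(-4) + (-0.4609)·(-2) + 0.3887·2 + (-0.3206)·(-4) + (-0.5971)·(-3) = 6.4564; q_3·a_4 = (-0.0381)·(-4) + 0.4413·(-2) + 0.8653·2 + 0.0314·(-4) + 0.2327·(-3) = 0.1767.
u_4 = a_4 + 0.4523·q_1 − 6.4564·q_2 − 0.1767·q_3 = (-1.4809, 1.1022, -0.7310, -1.6628, 0.6098).
‖u_4‖ = 2.6606, so q_4 = (-0.5566, 0.4143, -0.2747, -0.6250, 0.2292).

Q = [[-0.4523, -0.4208, -0.0381, -0.5566], [0.4523, -0.4609, 0.4413, 0.4143], [-0.1508, 0.3887, 0.8653, -0.2747], [0.6030, -0.3206, 0.0314, -0.6250], [-0.4523, -0.5971, 0.2327, 0.2292]], R = [[6.6332, 1.3568, 4.0704, -0.4523], [0.0000, 5.6709, 4.8453, 6.4564], [0.0000, 0.0000, 3.1551, 0.1767], [0.0000, 0.0000, 0.0000, 2.6606]]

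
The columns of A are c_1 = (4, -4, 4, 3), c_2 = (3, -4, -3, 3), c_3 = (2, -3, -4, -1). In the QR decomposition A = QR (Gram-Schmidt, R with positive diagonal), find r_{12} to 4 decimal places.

r_{12} = 3.3113

c_1 = (4, -4, 4, 3); ‖c_1‖ = 7.5498, so e_1 = (0.5298, -0.5298, 0.5298, 0.3974).
r_{12} = e_1·c_2 = 3.3113.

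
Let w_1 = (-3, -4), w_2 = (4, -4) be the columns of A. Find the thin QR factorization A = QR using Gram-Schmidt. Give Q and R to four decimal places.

Q = [[-0.6000, 0.8000], [-0.8000, -0.6000]], R = [[5.0000, 0.8000], [0.0000, 5.6000]]

w_1 = (-3, -4); ‖w_1‖ = 5.0000, so e_1 = (-0.6000, -0.8000).
e_1·w_2 = (-0.6000)·4 + (-0.8000)·(-4) = 0.8000.
u_2 = w_2 − 0.8000·e_1 = (4.4800, -3.3600).
‖u_2‖ = 5.6000, so e_2 = (0.8000, -0.6000).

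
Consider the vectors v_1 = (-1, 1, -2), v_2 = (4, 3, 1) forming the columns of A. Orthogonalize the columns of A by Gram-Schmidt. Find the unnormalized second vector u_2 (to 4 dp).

u_2 = (3.5000, 3.5000, 0.0000)

v_1 = (-1, 1, -2); ‖v_1‖ = 2.4495, so e_1 = (-0.4082, 0.4082, -0.8165).
e_1·v_2 = (-0.4082)·4 + 0.4082·3 + (-0.8165)·1 = -1.2247.
u_2 = v_2 + 1.2247·e_1 = (3.5000, 3.5000, 0.0000).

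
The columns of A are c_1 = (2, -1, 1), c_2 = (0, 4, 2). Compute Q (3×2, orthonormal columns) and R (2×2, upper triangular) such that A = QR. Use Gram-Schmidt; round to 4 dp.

Q = [[0.8165, 0.1516], [-0.4082, 0.8339], [0.4082, 0.5307]], R = [[2.4495, -0.8165], [0.0000, 4.3970]]

c_1 = (2, -1, 1); ‖c_1‖ = 2.4495, so e_1 = (0.8165, -0.4082, 0.4082).
e_1·c_2 = 0.8165·0 + (-0.4082)·4 + 0.4082·2 = -0.8165.
u_2 = c_2 + 0.8165·e_1 = (0.6667, 3.6667, 2.3333).
‖u_2‖ = 4.3970, so e_2 = (0.1516, 0.8339, 0.5307).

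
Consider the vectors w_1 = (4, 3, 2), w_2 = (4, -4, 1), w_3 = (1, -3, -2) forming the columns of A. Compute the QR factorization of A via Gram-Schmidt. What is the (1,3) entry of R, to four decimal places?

w_1 = (4, 3, 2); ‖w_1‖ = 5.3852, so e_1 = (0.7428, 0.5571, 0.3714).
r_{13} = e_1·w_3 = -1.6713.

r_{13} = -1.6713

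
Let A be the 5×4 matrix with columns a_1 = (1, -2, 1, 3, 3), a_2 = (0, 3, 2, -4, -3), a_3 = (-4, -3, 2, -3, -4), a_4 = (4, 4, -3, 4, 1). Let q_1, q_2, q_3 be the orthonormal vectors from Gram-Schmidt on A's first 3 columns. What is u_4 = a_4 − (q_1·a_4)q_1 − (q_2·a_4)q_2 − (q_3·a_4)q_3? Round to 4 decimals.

u_4 = (0.5053, 0.2916, 0.3479, 1.8405, -1.9305)

q_1 = a_1/‖a_1‖ = (1, -2, 1, 3, 3)/4.8990 = (0.2041, -0.4082, 0.2041, 0.6124, 0.6124).
r_{12} = q_1·a_2 = -5.1031.
u_2 = a_2 + 5.1031·q_1 = (1.0417, 0.9167, 3.0417, -0.8750, 0.1250).
‖u_2‖ = 3.4581, so q_2 = (0.3012, 0.2651, 0.8796, -0.2530, 0.0361).
r_{13} = q_1·a_3 = -3.4701; r_{23} = q_2·a_3 = 0.3735.
u_3 = a_3 + 3.4701·q_1 − 0.3735·q_2 = (-3.4042, -4.5157, 2.3798, -0.7805, -1.8885).
‖u_3‖ = 6.4667, so q_3 = (-0.5264, -0.6983, 0.3680, -0.1207, -0.2920).
r_{14} = q_1·a_4 = 1.6330; r_{24} = q_2·a_4 = -1.3495; r_{34} = q_3·a_4 = -6.7776.
u_4 = a_4 − 1.6330·q_1 + 1.3495·q_2 + 6.7776·q_3 = (0.5053, 0.2916, 0.3479, 1.8405, -1.9305).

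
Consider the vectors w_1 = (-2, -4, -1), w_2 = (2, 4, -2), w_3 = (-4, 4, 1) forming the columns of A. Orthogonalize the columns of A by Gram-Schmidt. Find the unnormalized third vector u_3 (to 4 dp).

w_1 = (-2, -4, -1); ‖w_1‖ = 4.5826, so q_1 = (-0.4364, -0.8729, -0.2182).
q_1·w_2 = (-0.4364)·2 + (-0.8729)·4 + (-0.2182)·(-2) = -3.9279.
u_2 = w_2 + 3.9279·q_1 = (0.2857, 0.5714, -2.8571).
‖u_2‖ = 2.9277, so q_2 = (0.0976, 0.1952, -0.9759).
q_1·w_3 = (-0.4364)·(-4) + (-0.8729)·4 + (-0.2182)·1 = -1.9640; q_2·w_3 = 0.0976·(-4) + 0.1952·4 + (-0.9759)·1 = -0.5855.
u_3 = w_3 + 1.9640·q_1 + 0.5855·q_2 = (-4.8000, 2.4000, 0.0000).

u_3 = (-4.8000, 2.4000, 0.0000)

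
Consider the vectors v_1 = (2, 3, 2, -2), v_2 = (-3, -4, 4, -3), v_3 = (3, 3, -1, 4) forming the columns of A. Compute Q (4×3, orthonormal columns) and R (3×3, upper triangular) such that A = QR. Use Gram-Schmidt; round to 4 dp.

Q = [[0.4364, -0.3732, 0.2226], [0.6547, -0.4886, -0.0824], [0.4364, 0.6243, 0.6356], [-0.4364, -0.4818, 0.7346]], R = [[4.5826, -0.8729, 1.0911], [0.0000, 7.0170, -5.1372], [0.0000, 0.0000, 2.7237]]

e_1 = v_1/‖v_1‖ = (2, 3, 2, -2)/4.5826 = (0.4364, 0.6547, 0.4364, -0.4364).
r_{12} = e_1·v_2 = -0.8729.
u_2 = v_2 + 0.8729·e_1 = (-2.6190, -3.4286, 4.3810, -3.3810).
‖u_2‖ = 7.0170, so e_2 = (-0.3732, -0.4886, 0.6243, -0.4818).
r_{13} = e_1·v_3 = 1.0911; r_{23} = e_2·v_3 = -5.1372.
u_3 = v_3 − 1.0911·e_1 + 5.1372·e_2 = (0.6064, -0.2244, 1.7311, 2.0010).
‖u_3‖ = 2.7237, so e_3 = (0.2226, -0.0824, 0.6356, 0.7346).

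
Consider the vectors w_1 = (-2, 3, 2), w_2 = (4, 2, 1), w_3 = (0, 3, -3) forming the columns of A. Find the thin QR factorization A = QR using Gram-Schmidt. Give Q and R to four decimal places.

w_1 = (-2, 3, 2); ‖w_1‖ = 4.1231, so q_1 = (-0.4851, 0.7276, 0.4851).
q_1·w_2 = (-0.4851)·4 + 0.7276·2 + 0.4851·1 = 0.0000.
u_2 = w_2 + 0.0000·q_1 = (4.0000, 2.0000, 1.0000).
‖u_2‖ = 4.5826, so q_2 = (0.8729, 0.4364, 0.2182).
q_1·w_3 = (-0.4851)·0 + 0.7276·3 + 0.4851·(-3) = 0.7276; q_2·w_3 = 0.8729·0 + 0.4364·3 + 0.2182·(-3) = 0.6547.
u_3 = w_3 − 0.7276·q_1 − 0.6547·q_2 = (-0.2185, 2.1849, -3.4958).
‖u_3‖ = 4.1282, so q_3 = (-0.0529, 0.5293, -0.8468).

Q = [[-0.4851, 0.8729, -0.0529], [0.7276, 0.4364, 0.5293], [0.4851, 0.2182, -0.8468]], R = [[4.1231, 0.0000, 0.7276], [0.0000, 4.5826, 0.6547], [0.0000, 0.0000, 4.1282]]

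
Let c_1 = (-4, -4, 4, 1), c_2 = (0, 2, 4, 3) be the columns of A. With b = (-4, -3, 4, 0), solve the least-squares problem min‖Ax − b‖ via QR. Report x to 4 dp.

x = (0.8969, 0.0046)

e_1 = c_1/‖c_1‖ = (-4, -4, 4, 1)/7.0000 = (-0.5714, -0.5714, 0.5714, 0.1429).
r_{12} = e_1·c_2 = 1.5714.
u_2 = c_2 − 1.5714·e_1 = (0.8980, 2.8980, 3.1020, 2.7755).
‖u_2‖ = 5.1508, so e_2 = (0.1743, 0.5626, 0.6022, 0.5389).
Qᵀb = (6.2857, 0.0238).
Back-substitute: x_2 = 0.0238/5.1508 = 0.0046.
x_1 = (6.2857 − 1.5714·0.0046)/7.0000 = 0.8969.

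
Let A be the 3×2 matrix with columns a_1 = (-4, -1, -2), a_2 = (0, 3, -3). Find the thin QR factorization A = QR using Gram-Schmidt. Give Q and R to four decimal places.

Q = [[-0.8729, 0.1363], [-0.2182, 0.7498], [-0.4364, -0.6475]], R = [[4.5826, 0.6547], [0.0000, 4.1918]]

a_1 = (-4, -1, -2); ‖a_1‖ = 4.5826, so q_1 = (-0.8729, -0.2182, -0.4364).
q_1·a_2 = (-0.8729)·0 + (-0.2182)·3 + (-0.4364)·(-3) = 0.6547.
u_2 = a_2 − 0.6547·q_1 = (0.5714, 3.1429, -2.7143).
‖u_2‖ = 4.1918, so q_2 = (0.1363, 0.7498, -0.6475).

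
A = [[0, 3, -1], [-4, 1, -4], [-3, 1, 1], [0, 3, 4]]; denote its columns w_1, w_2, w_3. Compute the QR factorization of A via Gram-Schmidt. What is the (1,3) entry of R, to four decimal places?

e_1 = w_1/‖w_1‖ = (0, -4, -3, 0)/5.0000 = (0.0000, -0.8000, -0.6000, 0.0000).
r_{13} = e_1·w_3 = 2.6000.

r_{13} = 2.6000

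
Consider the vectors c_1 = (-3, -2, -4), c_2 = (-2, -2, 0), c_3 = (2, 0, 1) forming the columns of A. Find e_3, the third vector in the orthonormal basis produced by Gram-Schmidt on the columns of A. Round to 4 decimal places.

e_3 = (0.6963, -0.6963, -0.1741)

c_1 = (-3, -2, -4); ‖c_1‖ = 5.3852, so e_1 = (-0.5571, -0.3714, -0.7428).
e_1·c_2 = (-0.5571)·(-2) + (-0.3714)·(-2) + (-0.7428)·0 = 1.8570.
u_2 = c_2 − 1.8570·e_1 = (-0.9655, -1.3103, 1.3793).
‖u_2‖ = 2.1335, so e_2 = (-0.4526, -0.6142, 0.6465).
e_1·c_3 = (-0.5571)·2 + (-0.3714)·0 + (-0.7428)·1 = -1.8570; e_2·c_3 = (-0.4526)·2 + (-0.6142)·0 + 0.6465·1 = -0.2586.
u_3 = c_3 + 1.8570·e_1 + 0.2586·e_2 = (0.8485, -0.8485, -0.2121).
‖u_3‖ = 1.2185, so e_3 = (0.6963, -0.6963, -0.1741).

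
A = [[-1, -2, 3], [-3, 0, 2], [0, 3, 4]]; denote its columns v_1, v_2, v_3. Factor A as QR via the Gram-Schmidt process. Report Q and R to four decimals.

q_1 = v_1/‖v_1‖ = (-1, -3, 0)/3.1623 = (-0.3162, -0.9487, 0.0000).
r_{12} = q_1·v_2 = 0.6325.
u_2 = v_2 − 0.6325·q_1 = (-1.8000, 0.6000, 3.0000).
‖u_2‖ = 3.5496, so q_2 = (-0.5071, 0.1690, 0.8452).
r_{13} = q_1·v_3 = -2.8460; r_{23} = q_2·v_3 = 2.1974.
u_3 = v_3 + 2.8460·q_1 − 2.1974·q_2 = (3.2143, -1.0714, 2.1429).
‖u_3‖ = 4.0089, so q_3 = (0.8018, -0.2673, 0.5345).

Q = [[-0.3162, -0.5071, 0.8018], [-0.9487, 0.1690, -0.2673], [0.0000, 0.8452, 0.5345]], R = [[3.1623, 0.6325, -2.8460], [0.0000, 3.5496, 2.1974], [0.0000, 0.0000, 4.0089]]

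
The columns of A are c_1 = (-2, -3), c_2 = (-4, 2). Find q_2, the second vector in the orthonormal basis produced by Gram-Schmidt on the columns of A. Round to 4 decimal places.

q_2 = (-0.8321, 0.5547)

c_1 = (-2, -3); ‖c_1‖ = 3.6056, so q_1 = (-0.5547, -0.8321).
q_1·c_2 = (-0.5547)·(-4) + (-0.8321)·2 = 0.5547.
u_2 = c_2 − 0.5547·q_1 = (-3.6923, 2.4615).
‖u_2‖ = 4.4376, so q_2 = (-0.8321, 0.5547).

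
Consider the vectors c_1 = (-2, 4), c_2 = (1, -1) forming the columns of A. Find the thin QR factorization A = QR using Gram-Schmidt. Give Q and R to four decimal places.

e_1 = c_1/‖c_1‖ = (-2, 4)/4.4721 = (-0.4472, 0.8944).
r_{12} = e_1·c_2 = -1.3416.
u_2 = c_2 + 1.3416·e_1 = (0.4000, 0.2000).
‖u_2‖ = 0.4472, so e_2 = (0.8944, 0.4472).

Q = [[-0.4472, 0.8944], [0.8944, 0.4472]], R = [[4.4721, -1.3416], [0.0000, 0.4472]]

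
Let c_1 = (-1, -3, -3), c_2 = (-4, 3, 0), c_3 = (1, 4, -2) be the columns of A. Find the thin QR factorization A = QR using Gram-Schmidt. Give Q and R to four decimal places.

Q = [[-0.2294, -0.8760, 0.4243], [-0.6882, 0.4542, 0.5657], [-0.6882, -0.1622, -0.7071]], R = [[4.3589, -1.1471, -1.6059], [0.0000, 4.8666, 1.2653], [0.0000, 0.0000, 4.1012]]

q_1 = c_1/‖c_1‖ = (-1, -3, -3)/4.3589 = (-0.2294, -0.6882, -0.6882).
r_{12} = q_1·c_2 = -1.1471.
u_2 = c_2 + 1.1471·q_1 = (-4.2632, 2.2105, -0.7895).
‖u_2‖ = 4.8666, so q_2 = (-0.8760, 0.4542, -0.1622).
r_{13} = q_1·c_3 = -1.6059; r_{23} = q_2·c_3 = 1.2653.
u_3 = c_3 + 1.6059·q_1 − 1.2653·q_2 = (1.7400, 2.3200, -2.9000).
‖u_3‖ = 4.1012, so q_3 = (0.4243, 0.5657, -0.7071).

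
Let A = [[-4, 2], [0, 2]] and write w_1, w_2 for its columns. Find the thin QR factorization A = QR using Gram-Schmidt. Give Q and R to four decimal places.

w_1 = (-4, 0); ‖w_1‖ = 4.0000, so e_1 = (-1.0000, 0.0000).
e_1·w_2 = (-1.0000)·2 + 0.0000·2 = -2.0000.
u_2 = w_2 + 2.0000·e_1 = (0.0000, 2.0000).
‖u_2‖ = 2.0000, so e_2 = (0.0000, 1.0000).

Q = [[-1.0000, 0.0000], [0.0000, 1.0000]], R = [[4.0000, -2.0000], [0.0000, 2.0000]]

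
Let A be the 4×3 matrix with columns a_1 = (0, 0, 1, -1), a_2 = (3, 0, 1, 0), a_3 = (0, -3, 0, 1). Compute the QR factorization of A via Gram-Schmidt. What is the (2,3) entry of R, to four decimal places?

a_1 = (0, 0, 1, -1); ‖a_1‖ = 1.4142, so q_1 = (0.0000, 0.0000, 0.7071, -0.7071).
q_1·a_2 = 0.0000·3 + 0.0000·0 + 0.7071·1 + (-0.7071)·0 = 0.7071.
u_2 = a_2 − 0.7071·q_1 = (3.0000, 0.0000, 0.5000, 0.5000).
‖u_2‖ = 3.0822, so q_2 = (0.9733, 0.0000, 0.1622, 0.1622).
r_{23} = q_2·a_3 = 0.1622.

r_{23} = 0.1622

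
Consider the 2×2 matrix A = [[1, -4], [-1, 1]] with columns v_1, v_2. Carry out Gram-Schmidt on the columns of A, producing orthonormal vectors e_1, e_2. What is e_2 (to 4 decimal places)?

e_2 = (-0.7071, -0.7071)

e_1 = v_1/‖v_1‖ = (1, -1)/1.4142 = (0.7071, -0.7071).
r_{12} = e_1·v_2 = -3.5355.
u_2 = v_2 + 3.5355·e_1 = (-1.5000, -1.5000).
‖u_2‖ = 2.1213, so e_2 = (-0.7071, -0.7071).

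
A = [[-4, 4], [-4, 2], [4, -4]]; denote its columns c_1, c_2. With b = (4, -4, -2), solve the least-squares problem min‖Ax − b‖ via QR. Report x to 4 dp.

q_1 = c_1/‖c_1‖ = (-4, -4, 4)/6.9282 = (-0.5774, -0.5774, 0.5774).
r_{12} = q_1·c_2 = -5.7735.
u_2 = c_2 + 5.7735·q_1 = (0.6667, -1.3333, -0.6667).
‖u_2‖ = 1.6330, so q_2 = (0.4082, -0.8165, -0.4082).
Qᵀb = (-1.1547, 5.7155).
Back-substitute: x_2 = 5.7155/1.6330 = 3.5000.
x_1 = (-1.1547 + 5.7735·3.5000)/6.9282 = 2.7500.

x = (2.7500, 3.5000)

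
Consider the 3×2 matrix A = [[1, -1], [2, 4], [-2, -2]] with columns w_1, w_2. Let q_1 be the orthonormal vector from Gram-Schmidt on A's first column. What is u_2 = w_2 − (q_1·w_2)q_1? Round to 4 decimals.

u_2 = (-2.2222, 1.5556, 0.4444)

w_1 = (1, 2, -2); ‖w_1‖ = 3.0000, so q_1 = (0.3333, 0.6667, -0.6667).
q_1·w_2 = 0.3333·(-1) + 0.6667·4 + (-0.6667)·(-2) = 3.6667.
u_2 = w_2 − 3.6667·q_1 = (-2.2222, 1.5556, 0.4444).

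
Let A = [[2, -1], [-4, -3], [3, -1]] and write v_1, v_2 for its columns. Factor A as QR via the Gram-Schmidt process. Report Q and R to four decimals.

Q = [[0.3714, -0.4859], [-0.7428, -0.6668], [0.5571, -0.5651]], R = [[5.3852, 1.2999], [0.0000, 3.0513]]

v_1 = (2, -4, 3); ‖v_1‖ = 5.3852, so q_1 = (0.3714, -0.7428, 0.5571).
q_1·v_2 = 0.3714·(-1) + (-0.7428)·(-3) + 0.5571·(-1) = 1.2999.
u_2 = v_2 − 1.2999·q_1 = (-1.4828, -2.0345, -1.7241).
‖u_2‖ = 3.0513, so q_2 = (-0.4859, -0.6668, -0.5651).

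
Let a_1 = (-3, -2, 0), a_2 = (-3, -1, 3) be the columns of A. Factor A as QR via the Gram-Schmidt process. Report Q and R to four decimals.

Q = [[-0.8321, -0.1482], [-0.5547, 0.2224], [0.0000, 0.9636]], R = [[3.6056, 3.0509], [0.0000, 3.1132]]

q_1 = a_1/‖a_1‖ = (-3, -2, 0)/3.6056 = (-0.8321, -0.5547, 0.0000).
r_{12} = q_1·a_2 = 3.0509.
u_2 = a_2 − 3.0509·q_1 = (-0.4615, 0.6923, 3.0000).
‖u_2‖ = 3.1132, so q_2 = (-0.1482, 0.2224, 0.9636).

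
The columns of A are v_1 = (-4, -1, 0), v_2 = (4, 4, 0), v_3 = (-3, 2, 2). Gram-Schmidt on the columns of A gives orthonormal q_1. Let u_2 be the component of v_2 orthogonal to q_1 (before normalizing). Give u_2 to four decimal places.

q_1 = v_1/‖v_1‖ = (-4, -1, 0)/4.1231 = (-0.9701, -0.2425, 0.0000).
r_{12} = q_1·v_2 = -4.8507.
u_2 = v_2 + 4.8507·q_1 = (-0.7059, 2.8235, 0.0000).

u_2 = (-0.7059, 2.8235, 0.0000)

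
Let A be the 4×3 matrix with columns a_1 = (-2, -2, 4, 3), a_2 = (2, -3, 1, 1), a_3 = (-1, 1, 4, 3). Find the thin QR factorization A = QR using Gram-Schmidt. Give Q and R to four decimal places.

Q = [[-0.3482, 0.7187, 0.5990], [-0.3482, -0.6930, 0.6310], [0.6963, -0.0257, 0.3751], [0.5222, 0.0513, 0.3199]], R = [[5.7446, 1.5667, 4.3519], [0.0000, 3.5420, -1.3603], [0.0000, 0.0000, 2.4920]]

a_1 = (-2, -2, 4, 3); ‖a_1‖ = 5.7446, so e_1 = (-0.3482, -0.3482, 0.6963, 0.5222).
e_1·a_2 = (-0.3482)·2 + (-0.3482)·(-3) + 0.6963·1 + 0.5222·1 = 1.5667.
u_2 = a_2 − 1.5667·e_1 = (2.5455, -2.4545, -0.0909, 0.1818).
‖u_2‖ = 3.5420, so e_2 = (0.7187, -0.6930, -0.0257, 0.0513).
e_1·a_3 = (-0.3482)·(-1) + (-0.3482)·1 + 0.6963·4 + 0.5222·3 = 4.3519; e_2·a_3 = 0.7187·(-1) + (-0.6930)·1 + (-0.0257)·4 + 0.0513·3 = -1.3603.
u_3 = a_3 − 4.3519·e_1 + 1.3603·e_2 = (1.4928, 1.5725, 0.9348, 0.7971).
‖u_3‖ = 2.4920, so e_3 = (0.5990, 0.6310, 0.3751, 0.3199).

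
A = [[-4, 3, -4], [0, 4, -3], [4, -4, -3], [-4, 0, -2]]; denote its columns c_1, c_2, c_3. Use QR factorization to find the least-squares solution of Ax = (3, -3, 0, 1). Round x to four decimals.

x = (-0.6114, -0.5209, -0.1030)

c_1 = (-4, 0, 4, -4); ‖c_1‖ = 6.9282, so q_1 = (-0.5774, 0.0000, 0.5774, -0.5774).
q_1·c_2 = (-0.5774)·3 + 0.0000·4 + 0.5774·(-4) + (-0.5774)·0 = -4.0415.
u_2 = c_2 + 4.0415·q_1 = (0.6667, 4.0000, -1.6667, -2.3333).
‖u_2‖ = 4.9666, so q_2 = (0.1342, 0.8054, -0.3356, -0.4698).
q_1·c_3 = (-0.5774)·(-4) + 0.0000·(-3) + 0.5774·(-3) + (-0.5774)·(-2) = 1.7321; q_2·c_3 = 0.1342·(-4) + 0.8054·(-3) + (-0.3356)·(-3) + (-0.4698)·(-2) = -1.0067.
u_3 = c_3 − 1.7321·q_1 + 1.0067·q_2 = (-2.8649, -2.1892, -4.3378, -1.4730).
‖u_3‖ = 5.8298, so q_3 = (-0.4914, -0.3755, -0.7441, -0.2527).
Qᵀb = (-2.3094, -2.4833, -0.6004).
Back-substitute: x_3 = -0.6004/5.8298 = -0.1030.
x_2 = (-2.4833 + 1.0067·(-0.1030))/4.9666 = -0.5209.
x_1 = (-2.3094 + 4.0415·(-0.5209) − 1.7321·(-0.1030))/6.9282 = -0.6114.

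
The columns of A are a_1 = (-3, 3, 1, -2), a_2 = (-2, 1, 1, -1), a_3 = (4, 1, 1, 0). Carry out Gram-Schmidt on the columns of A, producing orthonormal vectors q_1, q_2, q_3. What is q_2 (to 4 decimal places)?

q_2 = (-0.5057, -0.6574, 0.5563, 0.0506)

a_1 = (-3, 3, 1, -2); ‖a_1‖ = 4.7958, so q_1 = (-0.6255, 0.6255, 0.2085, -0.4170).
q_1·a_2 = (-0.6255)·(-2) + 0.6255·1 + 0.2085·1 + (-0.4170)·(-1) = 2.5022.
u_2 = a_2 − 2.5022·q_1 = (-0.4348, -0.5652, 0.4783, 0.0435).
‖u_2‖ = 0.8597, so q_2 = (-0.5057, -0.6574, 0.5563, 0.0506).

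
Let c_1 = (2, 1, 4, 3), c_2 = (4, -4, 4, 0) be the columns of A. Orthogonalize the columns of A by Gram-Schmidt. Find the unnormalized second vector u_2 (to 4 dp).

u_2 = (2.6667, -4.6667, 1.3333, -2.0000)

c_1 = (2, 1, 4, 3); ‖c_1‖ = 5.4772, so q_1 = (0.3651, 0.1826, 0.7303, 0.5477).
q_1·c_2 = 0.3651·4 + 0.1826·(-4) + 0.7303·4 + 0.5477·0 = 3.6515.
u_2 = c_2 − 3.6515·q_1 = (2.6667, -4.6667, 1.3333, -2.0000).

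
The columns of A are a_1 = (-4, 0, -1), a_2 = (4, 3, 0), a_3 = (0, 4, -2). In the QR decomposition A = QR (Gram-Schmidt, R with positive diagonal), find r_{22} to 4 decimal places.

a_1 = (-4, 0, -1); ‖a_1‖ = 4.1231, so e_1 = (-0.9701, 0.0000, -0.2425).
e_1·a_2 = (-0.9701)·4 + 0.0000·3 + (-0.2425)·0 = -3.8806.
u_2 = a_2 + 3.8806·e_1 = (0.2353, 3.0000, -0.9412).
r_{22} = ‖u_2‖ = 3.1530.

r_{22} = 3.1530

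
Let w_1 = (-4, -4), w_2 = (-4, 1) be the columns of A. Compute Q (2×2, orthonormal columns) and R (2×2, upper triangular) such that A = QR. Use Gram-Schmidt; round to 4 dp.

Q = [[-0.7071, -0.7071], [-0.7071, 0.7071]], R = [[5.6569, 2.1213], [0.0000, 3.5355]]

w_1 = (-4, -4); ‖w_1‖ = 5.6569, so e_1 = (-0.7071, -0.7071).
e_1·w_2 = (-0.7071)·(-4) + (-0.7071)·1 = 2.1213.
u_2 = w_2 − 2.1213·e_1 = (-2.5000, 2.5000).
‖u_2‖ = 3.5355, so e_2 = (-0.7071, 0.7071).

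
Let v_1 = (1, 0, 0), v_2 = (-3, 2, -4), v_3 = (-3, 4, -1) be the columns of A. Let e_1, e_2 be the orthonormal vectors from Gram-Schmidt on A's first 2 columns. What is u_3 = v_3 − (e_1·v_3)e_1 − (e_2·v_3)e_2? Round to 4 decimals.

u_3 = (0.0000, 2.8000, 1.4000)

e_1 = v_1/‖v_1‖ = (1, 0, 0)/1.0000 = (1.0000, 0.0000, 0.0000).
r_{12} = e_1·v_2 = -3.0000.
u_2 = v_2 + 3.0000·e_1 = (0.0000, 2.0000, -4.0000).
‖u_2‖ = 4.4721, so e_2 = (0.0000, 0.4472, -0.8944).
r_{13} = e_1·v_3 = -3.0000; r_{23} = e_2·v_3 = 2.6833.
u_3 = v_3 + 3.0000·e_1 − 2.6833·e_2 = (0.0000, 2.8000, 1.4000).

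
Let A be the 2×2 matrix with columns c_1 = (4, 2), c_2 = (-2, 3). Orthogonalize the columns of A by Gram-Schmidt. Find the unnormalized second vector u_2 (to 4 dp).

u_2 = (-1.6000, 3.2000)

c_1 = (4, 2); ‖c_1‖ = 4.4721, so q_1 = (0.8944, 0.4472).
q_1·c_2 = 0.8944·(-2) + 0.4472·3 = -0.4472.
u_2 = c_2 + 0.4472·q_1 = (-1.6000, 3.2000).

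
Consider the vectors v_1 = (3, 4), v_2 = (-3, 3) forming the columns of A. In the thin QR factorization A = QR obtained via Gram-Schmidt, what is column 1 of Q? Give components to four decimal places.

q_1 = (0.6000, 0.8000)

v_1 = (3, 4); ‖v_1‖ = 5.0000, so q_1 = (0.6000, 0.8000).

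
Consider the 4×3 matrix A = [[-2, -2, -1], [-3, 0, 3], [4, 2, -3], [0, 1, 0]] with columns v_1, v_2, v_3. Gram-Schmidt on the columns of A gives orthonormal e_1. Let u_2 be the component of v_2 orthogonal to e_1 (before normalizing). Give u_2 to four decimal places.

u_2 = (-1.1724, 1.2414, 0.3448, 1.0000)

v_1 = (-2, -3, 4, 0); ‖v_1‖ = 5.3852, so e_1 = (-0.3714, -0.5571, 0.7428, 0.0000).
e_1·v_2 = (-0.3714)·(-2) + (-0.5571)·0 + 0.7428·2 + 0.0000·1 = 2.2283.
u_2 = v_2 − 2.2283·e_1 = (-1.1724, 1.2414, 0.3448, 1.0000).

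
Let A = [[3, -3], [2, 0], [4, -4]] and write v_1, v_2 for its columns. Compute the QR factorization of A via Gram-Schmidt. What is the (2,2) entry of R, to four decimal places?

r_{22} = 1.8570

v_1 = (3, 2, 4); ‖v_1‖ = 5.3852, so q_1 = (0.5571, 0.3714, 0.7428).
q_1·v_2 = 0.5571·(-3) + 0.3714·0 + 0.7428·(-4) = -4.6424.
u_2 = v_2 + 4.6424·q_1 = (-0.4138, 1.7241, -0.5517).
r_{22} = ‖u_2‖ = 1.8570.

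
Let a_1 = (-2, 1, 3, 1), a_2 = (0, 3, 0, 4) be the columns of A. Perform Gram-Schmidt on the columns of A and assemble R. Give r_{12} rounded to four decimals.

r_{12} = 1.8074

e_1 = a_1/‖a_1‖ = (-2, 1, 3, 1)/3.8730 = (-0.5164, 0.2582, 0.7746, 0.2582).
r_{12} = e_1·a_2 = 1.8074.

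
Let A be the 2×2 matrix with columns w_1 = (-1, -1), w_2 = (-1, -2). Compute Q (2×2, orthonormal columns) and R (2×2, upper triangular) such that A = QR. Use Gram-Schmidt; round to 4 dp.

Q = [[-0.7071, 0.7071], [-0.7071, -0.7071]], R = [[1.4142, 2.1213], [0.0000, 0.7071]]

e_1 = w_1/‖w_1‖ = (-1, -1)/1.4142 = (-0.7071, -0.7071).
r_{12} = e_1·w_2 = 2.1213.
u_2 = w_2 − 2.1213·e_1 = (0.5000, -0.5000).
‖u_2‖ = 0.7071, so e_2 = (0.7071, -0.7071).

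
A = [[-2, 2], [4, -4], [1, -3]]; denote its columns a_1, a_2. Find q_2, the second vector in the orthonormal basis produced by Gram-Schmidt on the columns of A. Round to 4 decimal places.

a_1 = (-2, 4, 1); ‖a_1‖ = 4.5826, so q_1 = (-0.4364, 0.8729, 0.2182).
q_1·a_2 = (-0.4364)·2 + 0.8729·(-4) + 0.2182·(-3) = -5.0190.
u_2 = a_2 + 5.0190·q_1 = (-0.1905, 0.3810, -1.9048).
‖u_2‖ = 1.9518, so q_2 = (-0.0976, 0.1952, -0.9759).

q_2 = (-0.0976, 0.1952, -0.9759)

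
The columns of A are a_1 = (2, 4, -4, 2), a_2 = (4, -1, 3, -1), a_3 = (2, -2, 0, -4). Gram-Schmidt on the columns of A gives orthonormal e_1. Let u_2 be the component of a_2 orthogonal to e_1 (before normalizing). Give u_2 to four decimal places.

a_1 = (2, 4, -4, 2); ‖a_1‖ = 6.3246, so e_1 = (0.3162, 0.6325, -0.6325, 0.3162).
e_1·a_2 = 0.3162·4 + 0.6325·(-1) + (-0.6325)·3 + 0.3162·(-1) = -1.5811.
u_2 = a_2 + 1.5811·e_1 = (4.5000, 0.0000, 2.0000, -0.5000).

u_2 = (4.5000, 0.0000, 2.0000, -0.5000)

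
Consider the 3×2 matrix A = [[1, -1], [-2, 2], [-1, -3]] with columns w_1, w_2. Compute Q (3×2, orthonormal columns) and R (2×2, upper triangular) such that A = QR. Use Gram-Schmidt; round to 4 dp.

Q = [[0.4082, -0.1826], [-0.8165, 0.3651], [-0.4082, -0.9129]], R = [[2.4495, -0.8165], [0.0000, 3.6515]]

w_1 = (1, -2, -1); ‖w_1‖ = 2.4495, so q_1 = (0.4082, -0.8165, -0.4082).
q_1·w_2 = 0.4082·(-1) + (-0.8165)·2 + (-0.4082)·(-3) = -0.8165.
u_2 = w_2 + 0.8165·q_1 = (-0.6667, 1.3333, -3.3333).
‖u_2‖ = 3.6515, so q_2 = (-0.1826, 0.3651, -0.9129).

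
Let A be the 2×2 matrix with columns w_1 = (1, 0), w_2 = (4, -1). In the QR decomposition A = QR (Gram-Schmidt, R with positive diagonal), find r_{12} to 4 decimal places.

r_{12} = 4.0000

w_1 = (1, 0); ‖w_1‖ = 1.0000, so q_1 = (1.0000, 0.0000).
r_{12} = q_1·w_2 = 4.0000.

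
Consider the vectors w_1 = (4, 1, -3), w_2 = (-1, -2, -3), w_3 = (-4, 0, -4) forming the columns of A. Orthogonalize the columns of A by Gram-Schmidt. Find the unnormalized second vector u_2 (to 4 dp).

w_1 = (4, 1, -3); ‖w_1‖ = 5.0990, so q_1 = (0.7845, 0.1961, -0.5883).
q_1·w_2 = 0.7845·(-1) + 0.1961·(-2) + (-0.5883)·(-3) = 0.5883.
u_2 = w_2 − 0.5883·q_1 = (-1.4615, -2.1154, -2.6538).

u_2 = (-1.4615, -2.1154, -2.6538)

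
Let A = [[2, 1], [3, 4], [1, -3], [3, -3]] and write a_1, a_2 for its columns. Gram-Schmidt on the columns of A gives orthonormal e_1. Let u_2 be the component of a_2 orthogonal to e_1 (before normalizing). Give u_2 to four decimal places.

u_2 = (0.8261, 3.7391, -3.0870, -3.2609)

a_1 = (2, 3, 1, 3); ‖a_1‖ = 4.7958, so e_1 = (0.4170, 0.6255, 0.2085, 0.6255).
e_1·a_2 = 0.4170·1 + 0.6255·4 + 0.2085·(-3) + 0.6255·(-3) = 0.4170.
u_2 = a_2 − 0.4170·e_1 = (0.8261, 3.7391, -3.0870, -3.2609).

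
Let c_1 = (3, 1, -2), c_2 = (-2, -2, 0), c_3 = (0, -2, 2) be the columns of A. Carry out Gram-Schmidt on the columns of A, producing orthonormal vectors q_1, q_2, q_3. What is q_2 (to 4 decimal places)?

q_2 = (-0.1543, -0.7715, -0.6172)

c_1 = (3, 1, -2); ‖c_1‖ = 3.7417, so q_1 = (0.8018, 0.2673, -0.5345).
q_1·c_2 = 0.8018·(-2) + 0.2673·(-2) + (-0.5345)·0 = -2.1381.
u_2 = c_2 + 2.1381·q_1 = (-0.2857, -1.4286, -1.1429).
‖u_2‖ = 1.8516, so q_2 = (-0.1543, -0.7715, -0.6172).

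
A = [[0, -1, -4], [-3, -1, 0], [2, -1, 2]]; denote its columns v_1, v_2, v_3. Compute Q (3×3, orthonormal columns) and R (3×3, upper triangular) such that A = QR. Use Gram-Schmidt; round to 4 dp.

Q = [[0.0000, -0.5849, -0.8111], [-0.8321, -0.4499, 0.3244], [0.5547, -0.6749, 0.4867]], R = [[3.6056, 0.2774, 1.1094], [0.0000, 1.7097, 0.9898], [0.0000, 0.0000, 4.2178]]

e_1 = v_1/‖v_1‖ = (0, -3, 2)/3.6056 = (0.0000, -0.8321, 0.5547).
r_{12} = e_1·v_2 = 0.2774.
u_2 = v_2 − 0.2774·e_1 = (-1.0000, -0.7692, -1.1538).
‖u_2‖ = 1.7097, so e_2 = (-0.5849, -0.4499, -0.6749).
r_{13} = e_1·v_3 = 1.1094; r_{23} = e_2·v_3 = 0.9898.
u_3 = v_3 − 1.1094·e_1 − 0.9898·e_2 = (-3.4211, 1.3684, 2.0526).
‖u_3‖ = 4.2178, so e_3 = (-0.8111, 0.3244, 0.4867).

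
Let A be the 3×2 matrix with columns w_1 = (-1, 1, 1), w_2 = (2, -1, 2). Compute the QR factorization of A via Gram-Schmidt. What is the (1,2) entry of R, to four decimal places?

r_{12} = -0.5774

w_1 = (-1, 1, 1); ‖w_1‖ = 1.7321, so q_1 = (-0.5774, 0.5774, 0.5774).
r_{12} = q_1·w_2 = -0.5774.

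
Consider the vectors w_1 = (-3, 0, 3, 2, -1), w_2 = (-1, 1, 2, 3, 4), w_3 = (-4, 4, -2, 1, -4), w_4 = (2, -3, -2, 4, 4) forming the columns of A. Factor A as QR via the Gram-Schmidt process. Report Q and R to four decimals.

Q = [[-0.6255, 0.0857, -0.3532, -0.0089], [0.0000, 0.1971, 0.7389, -0.5432], [0.6255, 0.1114, -0.5238, -0.4943], [0.4170, 0.4028, 0.1821, 0.6679], [-0.2085, 0.8827, -0.1477, -0.1202]], R = [[4.7958, 2.2937, 2.5022, -1.6681], [0.0000, 5.0734, -2.9052, 4.4992], [0.0000, 0.0000, 6.1886, -1.7379], [0.0000, 0.0000, 0.0000, 4.7911]]

w_1 = (-3, 0, 3, 2, -1); ‖w_1‖ = 4.7958, so q_1 = (-0.6255, 0.0000, 0.6255, 0.4170, -0.2085).
q_1·w_2 = (-0.6255)·(-1) + 0.0000·1 + 0.6255·2 + 0.4170·3 + (-0.2085)·4 = 2.2937.
u_2 = w_2 − 2.2937·q_1 = (0.4348, 1.0000, 0.5652, 2.0435, 4.4783).
‖u_2‖ = 5.0734, so q_2 = (0.0857, 0.1971, 0.1114, 0.4028, 0.8827).
q_1·w_3 = (-0.6255)·(-4) + 0.0000·4 + 0.6255·(-2) + 0.4170·1 + (-0.2085)·(-4) = 2.5022; q_2·w_3 = 0.0857·(-4) + 0.1971·4 + 0.1114·(-2) + 0.4028·1 + 0.8827·(-4) = -2.9052.
u_3 = w_3 − 2.5022·q_1 + 2.9052·q_2 = (-2.1858, 4.5726, -3.2416, 1.1267, -0.9139).
‖u_3‖ = 6.1886, so q_3 = (-0.3532, 0.7389, -0.5238, 0.1821, -0.1477).
q_1·w_4 = (-0.6255)·2 + 0.0000·(-3) + 0.6255·(-2) + 0.4170·4 + (-0.2085)·4 = -1.6681; q_2·w_4 = 0.0857·2 + 0.1971·(-3) + 0.1114·(-2) + 0.4028·4 + 0.8827·4 = 4.4992; q_3·w_4 = (-0.3532)·2 + 0.7389·(-3) + (-0.5238)·(-2) + 0.1821·4 + (-0.1477)·4 = -1.7379.
u_4 = w_4 + 1.6681·q_1 − 4.4992·q_2 + 1.7379·q_3 = (-0.0429, -2.6027, -2.3681, 3.1998, -0.5759).
‖u_4‖ = 4.7911, so q_4 = (-0.0089, -0.5432, -0.4943, 0.6679, -0.1202).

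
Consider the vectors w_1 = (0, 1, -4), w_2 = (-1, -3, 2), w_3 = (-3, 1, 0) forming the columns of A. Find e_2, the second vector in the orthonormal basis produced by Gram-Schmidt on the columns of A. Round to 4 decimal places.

w_1 = (0, 1, -4); ‖w_1‖ = 4.1231, so e_1 = (0.0000, 0.2425, -0.9701).
e_1·w_2 = 0.0000·(-1) + 0.2425·(-3) + (-0.9701)·2 = -2.6679.
u_2 = w_2 + 2.6679·e_1 = (-1.0000, -2.3529, -0.5882).
‖u_2‖ = 2.6234, so e_2 = (-0.3812, -0.8969, -0.2242).

e_2 = (-0.3812, -0.8969, -0.2242)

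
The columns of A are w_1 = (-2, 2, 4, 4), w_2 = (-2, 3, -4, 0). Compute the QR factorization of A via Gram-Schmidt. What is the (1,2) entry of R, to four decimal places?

r_{12} = -0.9487

w_1 = (-2, 2, 4, 4); ‖w_1‖ = 6.3246, so q_1 = (-0.3162, 0.3162, 0.6325, 0.6325).
r_{12} = q_1·w_2 = -0.9487.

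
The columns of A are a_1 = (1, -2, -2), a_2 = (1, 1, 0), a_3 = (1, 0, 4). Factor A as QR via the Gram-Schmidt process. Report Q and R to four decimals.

Q = [[0.3333, 0.8085, 0.4851], [-0.6667, 0.5659, -0.4851], [-0.6667, -0.1617, 0.7276]], R = [[3.0000, -0.3333, -2.3333], [0.0000, 1.3744, 0.1617], [0.0000, 0.0000, 3.3955]]

e_1 = a_1/‖a_1‖ = (1, -2, -2)/3.0000 = (0.3333, -0.6667, -0.6667).
r_{12} = e_1·a_2 = -0.3333.
u_2 = a_2 + 0.3333·e_1 = (1.1111, 0.7778, -0.2222).
‖u_2‖ = 1.3744, so e_2 = (0.8085, 0.5659, -0.1617).
r_{13} = e_1·a_3 = -2.3333; r_{23} = e_2·a_3 = 0.1617.
u_3 = a_3 + 2.3333·e_1 − 0.1617·e_2 = (1.6471, -1.6471, 2.4706).
‖u_3‖ = 3.3955, so e_3 = (0.4851, -0.4851, 0.7276).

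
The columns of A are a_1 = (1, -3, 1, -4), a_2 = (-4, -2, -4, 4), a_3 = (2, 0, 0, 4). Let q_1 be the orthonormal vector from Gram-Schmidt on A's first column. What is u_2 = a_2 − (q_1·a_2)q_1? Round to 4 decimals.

u_2 = (-3.3333, -4.0000, -3.3333, 1.3333)

a_1 = (1, -3, 1, -4); ‖a_1‖ = 5.1962, so q_1 = (0.1925, -0.5774, 0.1925, -0.7698).
q_1·a_2 = 0.1925·(-4) + (-0.5774)·(-2) + 0.1925·(-4) + (-0.7698)·4 = -3.4641.
u_2 = a_2 + 3.4641·q_1 = (-3.3333, -4.0000, -3.3333, 1.3333).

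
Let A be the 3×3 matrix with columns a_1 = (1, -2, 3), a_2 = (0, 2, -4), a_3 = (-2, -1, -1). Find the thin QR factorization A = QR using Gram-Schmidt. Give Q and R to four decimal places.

a_1 = (1, -2, 3); ‖a_1‖ = 3.7417, so q_1 = (0.2673, -0.5345, 0.8018).
q_1·a_2 = 0.2673·0 + (-0.5345)·2 + 0.8018·(-4) = -4.2762.
u_2 = a_2 + 4.2762·q_1 = (1.1429, -0.2857, -0.5714).
‖u_2‖ = 1.3093, so q_2 = (0.8729, -0.2182, -0.4364).
q_1·a_3 = 0.2673·(-2) + (-0.5345)·(-1) + 0.8018·(-1) = -0.8018; q_2·a_3 = 0.8729·(-2) + (-0.2182)·(-1) + (-0.4364)·(-1) = -1.0911.
u_3 = a_3 + 0.8018·q_1 + 1.0911·q_2 = (-0.8333, -1.6667, -0.8333).
‖u_3‖ = 2.0412, so q_3 = (-0.4082, -0.8165, -0.4082).

Q = [[0.2673, 0.8729, -0.4082], [-0.5345, -0.2182, -0.8165], [0.8018, -0.4364, -0.4082]], R = [[3.7417, -4.2762, -0.8018], [0.0000, 1.3093, -1.0911], [0.0000, 0.0000, 2.0412]]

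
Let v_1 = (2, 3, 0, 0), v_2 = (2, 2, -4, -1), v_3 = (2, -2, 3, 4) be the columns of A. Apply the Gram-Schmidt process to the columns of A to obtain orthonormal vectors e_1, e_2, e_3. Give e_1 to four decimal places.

e_1 = (0.5547, 0.8321, 0.0000, 0.0000)

v_1 = (2, 3, 0, 0); ‖v_1‖ = 3.6056, so e_1 = (0.5547, 0.8321, 0.0000, 0.0000).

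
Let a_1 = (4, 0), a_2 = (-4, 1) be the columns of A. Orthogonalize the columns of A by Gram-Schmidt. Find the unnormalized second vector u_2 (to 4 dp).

a_1 = (4, 0); ‖a_1‖ = 4.0000, so e_1 = (1.0000, 0.0000).
e_1·a_2 = 1.0000·(-4) + 0.0000·1 = -4.0000.
u_2 = a_2 + 4.0000·e_1 = (0.0000, 1.0000).

u_2 = (0.0000, 1.0000)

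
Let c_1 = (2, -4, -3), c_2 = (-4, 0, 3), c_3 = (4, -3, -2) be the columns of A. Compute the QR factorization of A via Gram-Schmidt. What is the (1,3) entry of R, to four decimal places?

e_1 = c_1/‖c_1‖ = (2, -4, -3)/5.3852 = (0.3714, -0.7428, -0.5571).
r_{13} = e_1·c_3 = 4.8281.

r_{13} = 4.8281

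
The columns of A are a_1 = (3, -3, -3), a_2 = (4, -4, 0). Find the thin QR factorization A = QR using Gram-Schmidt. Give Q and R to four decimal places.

Q = [[0.5774, 0.4082], [-0.5774, -0.4082], [-0.5774, 0.8165]], R = [[5.1962, 4.6188], [0.0000, 3.2660]]

a_1 = (3, -3, -3); ‖a_1‖ = 5.1962, so q_1 = (0.5774, -0.5774, -0.5774).
q_1·a_2 = 0.5774·4 + (-0.5774)·(-4) + (-0.5774)·0 = 4.6188.
u_2 = a_2 − 4.6188·q_1 = (1.3333, -1.3333, 2.6667).
‖u_2‖ = 3.2660, so q_2 = (0.4082, -0.4082, 0.8165).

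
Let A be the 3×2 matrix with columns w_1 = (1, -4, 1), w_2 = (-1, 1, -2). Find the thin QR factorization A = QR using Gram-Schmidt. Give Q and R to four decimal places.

Q = [[0.2357, -0.3375], [-0.9428, -0.3069], [0.2357, -0.8899]], R = [[4.2426, -1.6499], [0.0000, 1.8105]]

w_1 = (1, -4, 1); ‖w_1‖ = 4.2426, so e_1 = (0.2357, -0.9428, 0.2357).
e_1·w_2 = 0.2357·(-1) + (-0.9428)·1 + 0.2357·(-2) = -1.6499.
u_2 = w_2 + 1.6499·e_1 = (-0.6111, -0.5556, -1.6111).
‖u_2‖ = 1.8105, so e_2 = (-0.3375, -0.3069, -0.8899).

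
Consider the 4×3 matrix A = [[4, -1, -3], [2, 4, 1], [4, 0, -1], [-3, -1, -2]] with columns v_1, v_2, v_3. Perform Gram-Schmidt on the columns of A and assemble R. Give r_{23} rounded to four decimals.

r_{23} = 2.4912

v_1 = (4, 2, 4, -3); ‖v_1‖ = 6.7082, so q_1 = (0.5963, 0.2981, 0.5963, -0.4472).
q_1·v_2 = 0.5963·(-1) + 0.2981·4 + 0.5963·0 + (-0.4472)·(-1) = 1.0435.
u_2 = v_2 − 1.0435·q_1 = (-1.6222, 3.6889, -0.6222, -0.5333).
‖u_2‖ = 4.1123, so q_2 = (-0.3945, 0.8970, -0.1513, -0.1297).
r_{23} = q_2·v_3 = 2.4912.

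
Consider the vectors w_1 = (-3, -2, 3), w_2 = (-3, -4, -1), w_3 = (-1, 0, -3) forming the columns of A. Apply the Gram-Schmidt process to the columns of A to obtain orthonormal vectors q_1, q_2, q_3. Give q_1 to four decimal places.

w_1 = (-3, -2, 3); ‖w_1‖ = 4.6904, so q_1 = (-0.6396, -0.4264, 0.6396).

q_1 = (-0.6396, -0.4264, 0.6396)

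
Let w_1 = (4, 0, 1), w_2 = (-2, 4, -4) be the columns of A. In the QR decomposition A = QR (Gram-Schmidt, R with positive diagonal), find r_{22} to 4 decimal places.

w_1 = (4, 0, 1); ‖w_1‖ = 4.1231, so q_1 = (0.9701, 0.0000, 0.2425).
q_1·w_2 = 0.9701·(-2) + 0.0000·4 + 0.2425·(-4) = -2.9104.
u_2 = w_2 + 2.9104·q_1 = (0.8235, 4.0000, -3.2941).
r_{22} = ‖u_2‖ = 5.2468.

r_{22} = 5.2468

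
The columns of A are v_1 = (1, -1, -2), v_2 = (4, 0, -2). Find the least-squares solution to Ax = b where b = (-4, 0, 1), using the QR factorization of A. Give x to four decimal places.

v_1 = (1, -1, -2); ‖v_1‖ = 2.4495, so q_1 = (0.4082, -0.4082, -0.8165).
q_1·v_2 = 0.4082·4 + (-0.4082)·0 + (-0.8165)·(-2) = 3.2660.
u_2 = v_2 − 3.2660·q_1 = (2.6667, 1.3333, 0.6667).
‖u_2‖ = 3.0551, so q_2 = (0.8729, 0.4364, 0.2182).
Qᵀb = (-2.4495, -3.2733).
Back-substitute: x_2 = -3.2733/3.0551 = -1.0714.
x_1 = (-2.4495 − 3.2660·(-1.0714))/2.4495 = 0.4286.

x = (0.4286, -1.0714)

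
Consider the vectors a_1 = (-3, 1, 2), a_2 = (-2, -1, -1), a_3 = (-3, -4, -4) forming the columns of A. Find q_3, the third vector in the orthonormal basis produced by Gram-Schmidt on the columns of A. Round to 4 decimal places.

q_3 = (0.1155, -0.8083, 0.5774)

a_1 = (-3, 1, 2); ‖a_1‖ = 3.7417, so q_1 = (-0.8018, 0.2673, 0.5345).
q_1·a_2 = (-0.8018)·(-2) + 0.2673·(-1) + 0.5345·(-1) = 0.8018.
u_2 = a_2 − 0.8018·q_1 = (-1.3571, -1.2143, -1.4286).
‖u_2‖ = 2.3146, so q_2 = (-0.5864, -0.5246, -0.6172).
q_1·a_3 = (-0.8018)·(-3) + 0.2673·(-4) + 0.5345·(-4) = -0.8018; q_2·a_3 = (-0.5864)·(-3) + (-0.5246)·(-4) + (-0.6172)·(-4) = 6.3264.
u_3 = a_3 + 0.8018·q_1 − 6.3264·q_2 = (0.0667, -0.4667, 0.3333).
‖u_3‖ = 0.5774, so q_3 = (0.1155, -0.8083, 0.5774).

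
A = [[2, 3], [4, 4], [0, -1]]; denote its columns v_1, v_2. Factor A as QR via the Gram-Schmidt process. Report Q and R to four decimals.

Q = [[0.4472, 0.5963], [0.8944, -0.2981], [0.0000, -0.7454]], R = [[4.4721, 4.9193], [0.0000, 1.3416]]

v_1 = (2, 4, 0); ‖v_1‖ = 4.4721, so e_1 = (0.4472, 0.8944, 0.0000).
e_1·v_2 = 0.4472·3 + 0.8944·4 + 0.0000·(-1) = 4.9193.
u_2 = v_2 − 4.9193·e_1 = (0.8000, -0.4000, -1.0000).
‖u_2‖ = 1.3416, so e_2 = (0.5963, -0.2981, -0.7454).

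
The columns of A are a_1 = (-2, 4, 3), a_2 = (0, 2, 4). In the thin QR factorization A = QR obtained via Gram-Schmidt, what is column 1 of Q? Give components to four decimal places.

a_1 = (-2, 4, 3); ‖a_1‖ = 5.3852, so q_1 = (-0.3714, 0.7428, 0.5571).

q_1 = (-0.3714, 0.7428, 0.5571)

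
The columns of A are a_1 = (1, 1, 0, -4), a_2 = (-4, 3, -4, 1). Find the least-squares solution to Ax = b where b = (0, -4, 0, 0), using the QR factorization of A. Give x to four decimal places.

a_1 = (1, 1, 0, -4); ‖a_1‖ = 4.2426, so q_1 = (0.2357, 0.2357, 0.0000, -0.9428).
q_1·a_2 = 0.2357·(-4) + 0.2357·3 + 0.0000·(-4) + (-0.9428)·1 = -1.1785.
u_2 = a_2 + 1.1785·q_1 = (-3.7222, 3.2778, -4.0000, -0.1111).
‖u_2‖ = 6.3727, so q_2 = (-0.5841, 0.5143, -0.6277, -0.0174).
Qᵀb = (-0.9428, -2.0574).
Back-substitute: x_2 = -2.0574/6.3727 = -0.3228.
x_1 = (-0.9428 + 1.1785·(-0.3228))/4.2426 = -0.3119.

x = (-0.3119, -0.3228)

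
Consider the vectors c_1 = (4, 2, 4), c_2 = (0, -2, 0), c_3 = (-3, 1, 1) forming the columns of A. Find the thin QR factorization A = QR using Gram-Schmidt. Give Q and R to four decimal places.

c_1 = (4, 2, 4); ‖c_1‖ = 6.0000, so e_1 = (0.6667, 0.3333, 0.6667).
e_1·c_2 = 0.6667·0 + 0.3333·(-2) + 0.6667·0 = -0.6667.
u_2 = c_2 + 0.6667·e_1 = (0.4444, -1.7778, 0.4444).
‖u_2‖ = 1.8856, so e_2 = (0.2357, -0.9428, 0.2357).
e_1·c_3 = 0.6667·(-3) + 0.3333·1 + 0.6667·1 = -1.0000; e_2·c_3 = 0.2357·(-3) + (-0.9428)·1 + 0.2357·1 = -1.4142.
u_3 = c_3 + 1.0000·e_1 + 1.4142·e_2 = (-2.0000, 0.0000, 2.0000).
‖u_3‖ = 2.8284, so e_3 = (-0.7071, 0.0000, 0.7071).

Q = [[0.6667, 0.2357, -0.7071], [0.3333, -0.9428, 0.0000], [0.6667, 0.2357, 0.7071]], R = [[6.0000, -0.6667, -1.0000], [0.0000, 1.8856, -1.4142], [0.0000, 0.0000, 2.8284]]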